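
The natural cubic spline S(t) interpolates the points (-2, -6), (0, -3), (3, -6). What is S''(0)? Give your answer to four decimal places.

With m_i denoting the second derivative at x_i, h_i = 2, 3, and Δ_i = (y_(i+1) − y_i)/h_i = 3/2, -1:
  2·m_0 + 10·m_1 + 3·m_2 = 6(Δ_1 - Δ_0) = -15
Natural end conditions: m_0 = m_2 = 0.
Forward elimination and back-substitution give m_0 = 0, m_1 = -3/2, m_2 = 0.

-1.5000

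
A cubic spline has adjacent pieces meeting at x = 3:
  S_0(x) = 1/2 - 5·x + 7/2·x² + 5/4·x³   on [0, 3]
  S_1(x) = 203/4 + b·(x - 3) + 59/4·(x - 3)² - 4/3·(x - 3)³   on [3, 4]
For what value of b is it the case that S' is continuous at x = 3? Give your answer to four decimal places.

S_0'(x) = -5 + 7·x + 15/4·x², so S_0'(3) = 199/4. On the right, S_1'(3) = b, so b = 199/4.

49.7500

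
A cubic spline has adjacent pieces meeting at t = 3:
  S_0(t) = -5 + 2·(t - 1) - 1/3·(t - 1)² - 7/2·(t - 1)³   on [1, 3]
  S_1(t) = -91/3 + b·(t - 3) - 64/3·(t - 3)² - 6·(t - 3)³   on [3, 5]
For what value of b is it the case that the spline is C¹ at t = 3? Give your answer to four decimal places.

-41.3333

S_0'(t) = 2 - 2/3·(t - 1) - 21/2·(t - 1)², so S_0'(3) = -124/3. On the right, S_1'(3) = b, so b = -124/3.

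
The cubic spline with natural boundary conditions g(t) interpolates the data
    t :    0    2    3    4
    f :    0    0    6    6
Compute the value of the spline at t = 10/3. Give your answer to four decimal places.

With σ_i denoting the second derivative at x_i, h_i = 2, 1, 1, and Δ_i = (y_(i+1) − y_i)/h_i = 0, 6, 0:
  2·σ_0 + 6·σ_1 + 1·σ_2 = 6(Δ_1 - Δ_0) = 36
  1·σ_1 + 4·σ_2 + 1·σ_3 = 6(Δ_2 - Δ_1) = -36
Natural end conditions: σ_0 = σ_3 = 0.
Forward elimination and back-substitution give σ_0 = 0, σ_1 = 180/23, σ_2 = -252/23, σ_3 = 0.
On [3, 4], g(t) = 6 + 84/23·(t - 3) - 126/23·(t - 3)² + 42/23·(t - 3)³.
With (t - 3) = 1/3: g(10/3) = 1382/207.

6.6763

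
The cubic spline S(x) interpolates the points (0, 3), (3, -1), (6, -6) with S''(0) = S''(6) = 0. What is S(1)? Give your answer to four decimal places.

With m_i denoting the second derivative at x_i, h_i = 3, 3, and Δ_i = (y_(i+1) − y_i)/h_i = -4/3, -5/3:
  3·m_0 + 12·m_1 + 3·m_2 = 6(Δ_1 - Δ_0) = -2
Natural end conditions: m_0 = m_2 = 0.
Hence m_0 = 0, m_1 = -1/6, m_2 = 0.
On [0, 3], S(x) = 3 - 5/4·x + 0·x² - 1/108·x³.
With x = 1: S(1) = 47/27.

1.7407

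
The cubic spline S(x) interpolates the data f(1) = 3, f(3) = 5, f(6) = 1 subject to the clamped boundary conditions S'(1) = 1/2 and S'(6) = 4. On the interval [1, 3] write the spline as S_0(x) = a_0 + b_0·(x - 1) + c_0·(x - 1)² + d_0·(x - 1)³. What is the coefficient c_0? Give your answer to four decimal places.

1.4250

Put m_i = S'' at the i-th knot. Here h = (2, 3) and Δ = (1, -4/3), so the interior equations h_(i-1)·m_(i-1) + 2(h_(i-1)+h_i)·m_i + h_i·m_(i+1) = 6(Δ_i − Δ_(i-1)) read
  2·m_0 + 10·m_1 + 3·m_2 = 6(Δ_1 - Δ_0) = -14
Clamped end conditions give two more equations: 2h_0·m_0 + h_0·m_1 = 6(Δ_0 - S'(1)) = 3 and h_1·m_1 + 2h_1·m_2 = 6(S'(6) - Δ_1) = 32.
Forward elimination and back-substitution give m_0 = 57/20, m_1 = -21/5, m_2 = 223/30.
On [1, 3], with S_0(x) = a_0 + b_0·(x - 1) + c_0·(x - 1)² + d_0·(x - 1)³: c_0 = m_0/2 = 57/40, d_0 = (m_1 - m_0)/(6h_0) = -47/80, b_0 = Δ_0 - h_0(2m_0 + m_1)/6 = 1/2.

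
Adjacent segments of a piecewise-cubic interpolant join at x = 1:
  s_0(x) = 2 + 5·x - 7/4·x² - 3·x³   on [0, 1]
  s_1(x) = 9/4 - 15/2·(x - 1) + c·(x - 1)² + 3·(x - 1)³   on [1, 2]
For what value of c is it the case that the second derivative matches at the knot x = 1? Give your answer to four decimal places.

-10.7500

s_0''(x) = -7/2 - 18·x, so s_0''(1) = -43/2. On the right, s_1''(1) = 2c, so c = -43/4.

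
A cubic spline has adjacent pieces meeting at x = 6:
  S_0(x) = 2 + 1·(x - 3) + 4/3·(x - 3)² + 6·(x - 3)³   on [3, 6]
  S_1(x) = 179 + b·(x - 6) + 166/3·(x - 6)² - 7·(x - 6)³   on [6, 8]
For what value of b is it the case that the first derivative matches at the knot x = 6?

171

S_0'(x) = 1 + 8/3·(x - 3) + 18·(x - 3)², so S_0'(6) = 171. On the right, S_1'(6) = b, so b = 171.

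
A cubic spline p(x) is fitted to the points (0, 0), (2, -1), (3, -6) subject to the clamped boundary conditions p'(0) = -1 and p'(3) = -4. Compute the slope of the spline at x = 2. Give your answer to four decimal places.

-3.7500

Let M_i = p''(x_i). Step sizes h_i = 2, 1; slopes of the chords Δ_i = (y_(i+1) - y_i)/h_i = -1/2, -5.
  2·M_0 + 6·M_1 + 1·M_2 = 6(Δ_1 - Δ_0) = -27
Clamped end conditions give two more equations: 2h_0·M_0 + h_0·M_1 = 6(Δ_0 - p'(0)) = 3 and h_1·M_1 + 2h_1·M_2 = 6(p'(3) - Δ_1) = 6.
Hence M_0 = 17/4, M_1 = -7, M_2 = 13/2.
On [2, 3], p'(x) = b_1 + 2c_1·(x - 2) + 3d_1·(x - 2)² with b_1 = Δ_1 - h_1(2M_1 + M_2)/6 = -15/4, c_1 = M_1/2 = -7/2, d_1 = (M_2 - M_1)/(6h_1) = 9/4. So p'(2) = -15/4.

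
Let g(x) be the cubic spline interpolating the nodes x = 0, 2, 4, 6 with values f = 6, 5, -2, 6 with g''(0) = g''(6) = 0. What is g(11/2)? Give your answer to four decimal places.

Let M_i = g''(x_i). Step sizes h_i = 2, 2, 2; slopes of the chords Δ_i = (y_(i+1) - y_i)/h_i = -1/2, -7/2, 4.
  2·M_0 + 8·M_1 + 2·M_2 = 6(Δ_1 - Δ_0) = -18
  2·M_1 + 8·M_2 + 2·M_3 = 6(Δ_2 - Δ_1) = 45
Natural end conditions: M_0 = M_3 = 0.
Hence M_0 = 0, M_1 = -39/10, M_2 = 33/5, M_3 = 0.
On [4, 6], g(x) = -2 - 2/5·(x - 4) + 33/10·(x - 4)² - 11/20·(x - 4)³.
With (x - 4) = 3/2: g(11/2) = 95/32.

2.9688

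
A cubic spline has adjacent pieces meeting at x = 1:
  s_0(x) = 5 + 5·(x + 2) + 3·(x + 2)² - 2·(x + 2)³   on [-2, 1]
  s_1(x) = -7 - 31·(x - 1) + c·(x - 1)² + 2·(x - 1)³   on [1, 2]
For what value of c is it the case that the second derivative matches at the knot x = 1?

-15

s_0''(x) = 6 - 12·(x + 2), so s_0''(1) = -30. On the right, s_1''(1) = 2c, so c = -15.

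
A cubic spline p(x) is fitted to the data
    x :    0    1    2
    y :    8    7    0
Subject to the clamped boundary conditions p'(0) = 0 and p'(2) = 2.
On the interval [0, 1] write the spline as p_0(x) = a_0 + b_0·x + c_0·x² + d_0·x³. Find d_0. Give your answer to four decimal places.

Put m_i = p'' at the i-th knot. Here h = (1, 1) and Δ = (-1, -7), so the interior equations h_(i-1)·m_(i-1) + 2(h_(i-1)+h_i)·m_i + h_i·m_(i+1) = 6(Δ_i − Δ_(i-1)) read
  1·m_0 + 4·m_1 + 1·m_2 = 6(Δ_1 - Δ_0) = -36
Clamped end conditions give two more equations: 2h_0·m_0 + h_0·m_1 = 6(Δ_0 - p'(0)) = -6 and h_1·m_1 + 2h_1·m_2 = 6(p'(2) - Δ_1) = 54.
Solving: m_0 = 7, m_1 = -20, m_2 = 37.
On [0, 1], with p_0(x) = a_0 + b_0·x + c_0·x² + d_0·x³: c_0 = m_0/2 = 7/2, d_0 = (m_1 - m_0)/(6h_0) = -9/2, b_0 = Δ_0 - h_0(2m_0 + m_1)/6 = 0.

-4.5000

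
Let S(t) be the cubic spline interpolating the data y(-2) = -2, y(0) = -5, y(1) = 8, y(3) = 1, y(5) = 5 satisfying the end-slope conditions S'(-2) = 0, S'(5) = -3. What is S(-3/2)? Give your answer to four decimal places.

-3.3505

With σ_i denoting the second derivative at x_i, h_i = 2, 1, 2, 2, and Δ_i = (y_(i+1) − y_i)/h_i = -3/2, 13, -7/2, 2:
  2·σ_0 + 6·σ_1 + 1·σ_2 = 6(Δ_1 - Δ_0) = 87
  1·σ_1 + 6·σ_2 + 2·σ_3 = 6(Δ_2 - Δ_1) = -99
  2·σ_2 + 8·σ_3 + 2·σ_4 = 6(Δ_3 - Δ_2) = 33
Clamped end conditions give two more equations: 2h_0·σ_0 + h_0·σ_1 = 6(Δ_0 - S'(-2)) = -9 and h_3·σ_3 + 2h_3·σ_4 = 6(S'(5) - Δ_3) = -30.
Solving the tridiagonal system: σ_0 = -3393/244, σ_1 = 1422/61, σ_2 = -3057/122, σ_3 = 855/61, σ_4 = -885/61.
On [-2, 0], S(t) = -2 + 0·(t + 2) - 3393/488·(t + 2)² + 3027/976·(t + 2)³.
With (t + 2) = 1/2: S(-3/2) = -26161/7808.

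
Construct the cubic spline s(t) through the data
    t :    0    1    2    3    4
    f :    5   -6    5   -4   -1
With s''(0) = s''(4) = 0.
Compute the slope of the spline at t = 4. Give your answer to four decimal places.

With M_i denoting the second derivative at x_i, h_i = 1, 1, 1, 1, and Δ_i = (y_(i+1) − y_i)/h_i = -11, 11, -9, 3:
  1·M_0 + 4·M_1 + 1·M_2 = 6(Δ_1 - Δ_0) = 132
  1·M_1 + 4·M_2 + 1·M_3 = 6(Δ_2 - Δ_1) = -120
  1·M_2 + 4·M_3 + 1·M_4 = 6(Δ_3 - Δ_2) = 72
Natural end conditions: M_0 = M_4 = 0.
Forward elimination and back-substitution give M_0 = 0, M_1 = 633/14, M_2 = -342/7, M_3 = 423/14, M_4 = 0.
On [3, 4], s'(t) = b_3 + 2c_3·(t - 3) + 3d_3·(t - 3)² with b_3 = Δ_3 - h_3(2M_3 + M_4)/6 = -99/14, c_3 = M_3/2 = 423/28, d_3 = (M_4 - M_3)/(6h_3) = -141/28. So s'(4) = 225/28.

8.0357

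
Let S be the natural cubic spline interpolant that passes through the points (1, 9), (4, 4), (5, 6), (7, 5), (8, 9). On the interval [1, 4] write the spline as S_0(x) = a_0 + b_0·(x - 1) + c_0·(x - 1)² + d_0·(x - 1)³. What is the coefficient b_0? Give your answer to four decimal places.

-3.3627

Let σ_i = S''(x_i). Step sizes h_i = 3, 1, 2, 1; slopes of the chords Δ_i = (y_(i+1) - y_i)/h_i = -5/3, 2, -1/2, 4.
  3·σ_0 + 8·σ_1 + 1·σ_2 = 6(Δ_1 - Δ_0) = 22
  1·σ_1 + 6·σ_2 + 2·σ_3 = 6(Δ_2 - Δ_1) = -15
  2·σ_2 + 6·σ_3 + 1·σ_4 = 6(Δ_3 - Δ_2) = 27
Natural end conditions: σ_0 = σ_4 = 0.
Solving: σ_0 = 0, σ_1 = 424/125, σ_2 = -642/125, σ_3 = 1553/250, σ_4 = 0.
On [1, 4], with S_0(x) = a_0 + b_0·(x - 1) + c_0·(x - 1)² + d_0·(x - 1)³: c_0 = σ_0/2 = 0, d_0 = (σ_1 - σ_0)/(6h_0) = 212/1125, b_0 = Δ_0 - h_0(2σ_0 + σ_1)/6 = -1261/375.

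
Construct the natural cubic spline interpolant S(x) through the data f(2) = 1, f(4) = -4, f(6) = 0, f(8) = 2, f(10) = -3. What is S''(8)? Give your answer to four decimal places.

Write M_i for S''(x_i). With h_i = 2, 2, 2, 2 and divided differences Δ_i = -5/2, 2, 1, -5/2, the continuity of S' gives the tridiagonal system
  2·M_0 + 8·M_1 + 2·M_2 = 6(Δ_1 - Δ_0) = 27
  2·M_1 + 8·M_2 + 2·M_3 = 6(Δ_2 - Δ_1) = -6
  2·M_2 + 8·M_3 + 2·M_4 = 6(Δ_3 - Δ_2) = -21
Natural end conditions: M_0 = M_4 = 0.
Solving the tridiagonal system: M_0 = 0, M_1 = 51/14, M_2 = -15/14, M_3 = -33/14, M_4 = 0.

-2.3571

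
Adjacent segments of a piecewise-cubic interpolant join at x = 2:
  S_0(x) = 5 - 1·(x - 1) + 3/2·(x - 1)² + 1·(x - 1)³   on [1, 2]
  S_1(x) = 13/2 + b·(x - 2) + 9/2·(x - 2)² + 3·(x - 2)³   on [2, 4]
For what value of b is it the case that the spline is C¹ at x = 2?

5

S_0'(x) = -1 + 3·(x - 1) + 3·(x - 1)², so S_0'(2) = 5. On the right, S_1'(2) = b, so b = 5.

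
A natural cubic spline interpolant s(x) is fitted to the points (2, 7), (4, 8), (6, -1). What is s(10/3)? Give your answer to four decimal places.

8.5926

Let σ_i = s''(x_i). Step sizes h_i = 2, 2; slopes of the chords Δ_i = (y_(i+1) - y_i)/h_i = 1/2, -9/2.
  2·σ_0 + 8·σ_1 + 2·σ_2 = 6(Δ_1 - Δ_0) = -30
Natural end conditions: σ_0 = σ_2 = 0.
Forward elimination and back-substitution give σ_0 = 0, σ_1 = -15/4, σ_2 = 0.
On [2, 4], s(x) = 7 + 7/4·(x - 2) + 0·(x - 2)² - 5/16·(x - 2)³.
With (x - 2) = 4/3: s(10/3) = 232/27.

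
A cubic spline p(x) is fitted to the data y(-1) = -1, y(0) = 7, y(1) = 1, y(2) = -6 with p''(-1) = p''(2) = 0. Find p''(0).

-22

Let m_i = p''(x_i). Step sizes h_i = 1, 1, 1; slopes of the chords Δ_i = (y_(i+1) - y_i)/h_i = 8, -6, -7.
  1·m_0 + 4·m_1 + 1·m_2 = 6(Δ_1 - Δ_0) = -84
  1·m_1 + 4·m_2 + 1·m_3 = 6(Δ_2 - Δ_1) = -6
Natural end conditions: m_0 = m_3 = 0.
Hence m_0 = 0, m_1 = -22, m_2 = 4, m_3 = 0.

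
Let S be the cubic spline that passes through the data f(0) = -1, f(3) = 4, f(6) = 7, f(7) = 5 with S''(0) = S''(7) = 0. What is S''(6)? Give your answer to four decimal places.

-2.3448

Put m_i = S'' at the i-th knot. Here h = (3, 3, 1) and Δ = (5/3, 1, -2), so the interior equations h_(i-1)·m_(i-1) + 2(h_(i-1)+h_i)·m_i + h_i·m_(i+1) = 6(Δ_i − Δ_(i-1)) read
  3·m_0 + 12·m_1 + 3·m_2 = 6(Δ_1 - Δ_0) = -4
  3·m_1 + 8·m_2 + 1·m_3 = 6(Δ_2 - Δ_1) = -18
Natural end conditions: m_0 = m_3 = 0.
Hence m_0 = 0, m_1 = 22/87, m_2 = -68/29, m_3 = 0.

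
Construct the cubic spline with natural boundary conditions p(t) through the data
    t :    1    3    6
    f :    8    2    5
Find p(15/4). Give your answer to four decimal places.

Put M_i = p'' at the i-th knot. Here h = (2, 3) and Δ = (-3, 1), so the interior equations h_(i-1)·M_(i-1) + 2(h_(i-1)+h_i)·M_i + h_i·M_(i+1) = 6(Δ_i − Δ_(i-1)) read
  2·M_0 + 10·M_1 + 3·M_2 = 6(Δ_1 - Δ_0) = 24
Natural end conditions: M_0 = M_2 = 0.
Forward elimination and back-substitution give M_0 = 0, M_1 = 12/5, M_2 = 0.
On [3, 6], p(t) = 2 - 7/5·(t - 3) + 6/5·(t - 3)² - 2/15·(t - 3)³.
With (t - 3) = 3/4: p(15/4) = 251/160.

1.5688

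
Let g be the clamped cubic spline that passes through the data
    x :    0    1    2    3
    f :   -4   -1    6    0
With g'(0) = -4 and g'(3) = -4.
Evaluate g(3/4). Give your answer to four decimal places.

-2.8656

With M_i denoting the second derivative at x_i, h_i = 1, 1, 1, and Δ_i = (y_(i+1) − y_i)/h_i = 3, 7, -6:
  1·M_0 + 4·M_1 + 1·M_2 = 6(Δ_1 - Δ_0) = 24
  1·M_1 + 4·M_2 + 1·M_3 = 6(Δ_2 - Δ_1) = -78
Clamped end conditions give two more equations: 2h_0·M_0 + h_0·M_1 = 6(Δ_0 - g'(0)) = 42 and h_2·M_2 + 2h_2·M_3 = 6(g'(3) - Δ_2) = 12.
Solving: M_0 = 84/5, M_1 = 42/5, M_2 = -132/5, M_3 = 96/5.
On [0, 1], g(x) = -4 - 4·x + 42/5·x² - 7/5·x³.
With x = 3/4: g(3/4) = -917/320.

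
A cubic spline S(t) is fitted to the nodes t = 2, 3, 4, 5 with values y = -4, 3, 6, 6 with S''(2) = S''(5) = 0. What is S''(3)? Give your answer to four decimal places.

-5.2000

Put σ_i = S'' at the i-th knot. Here h = (1, 1, 1) and Δ = (7, 3, 0), so the interior equations h_(i-1)·σ_(i-1) + 2(h_(i-1)+h_i)·σ_i + h_i·σ_(i+1) = 6(Δ_i − Δ_(i-1)) read
  1·σ_0 + 4·σ_1 + 1·σ_2 = 6(Δ_1 - Δ_0) = -24
  1·σ_1 + 4·σ_2 + 1·σ_3 = 6(Δ_2 - Δ_1) = -18
Natural end conditions: σ_0 = σ_3 = 0.
Forward elimination and back-substitution give σ_0 = 0, σ_1 = -26/5, σ_2 = -16/5, σ_3 = 0.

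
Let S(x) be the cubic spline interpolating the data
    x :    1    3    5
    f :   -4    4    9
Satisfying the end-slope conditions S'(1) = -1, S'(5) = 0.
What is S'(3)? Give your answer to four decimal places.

5.1250

Write m_i for S''(x_i). With h_i = 2, 2 and divided differences Δ_i = 4, 5/2, the continuity of S' gives the tridiagonal system
  2·m_0 + 8·m_1 + 2·m_2 = 6(Δ_1 - Δ_0) = -9
Clamped end conditions give two more equations: 2h_0·m_0 + h_0·m_1 = 6(Δ_0 - S'(1)) = 30 and h_1·m_1 + 2h_1·m_2 = 6(S'(5) - Δ_1) = -15.
Solving: m_0 = 71/8, m_1 = -11/4, m_2 = -19/8.
On [3, 5], S'(x) = b_1 + 2c_1·(x - 3) + 3d_1·(x - 3)² with b_1 = Δ_1 - h_1(2m_1 + m_2)/6 = 41/8, c_1 = m_1/2 = -11/8, d_1 = (m_2 - m_1)/(6h_1) = 1/32. So S'(3) = 41/8.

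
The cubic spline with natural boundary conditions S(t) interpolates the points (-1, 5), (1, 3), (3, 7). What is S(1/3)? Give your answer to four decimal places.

With m_i denoting the second derivative at x_i, h_i = 2, 2, and Δ_i = (y_(i+1) − y_i)/h_i = -1, 2:
  2·m_0 + 8·m_1 + 2·m_2 = 6(Δ_1 - Δ_0) = 18
Natural end conditions: m_0 = m_2 = 0.
Forward elimination and back-substitution give m_0 = 0, m_1 = 9/4, m_2 = 0.
On [-1, 1], S(t) = 5 - 7/4·(t + 1) + 0·(t + 1)² + 3/16·(t + 1)³.
With (t + 1) = 4/3: S(1/3) = 28/9.

3.1111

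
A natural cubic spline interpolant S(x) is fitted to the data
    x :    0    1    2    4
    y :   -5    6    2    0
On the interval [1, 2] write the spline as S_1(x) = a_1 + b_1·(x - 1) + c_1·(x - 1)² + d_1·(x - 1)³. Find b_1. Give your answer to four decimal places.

With m_i denoting the second derivative at x_i, h_i = 1, 1, 2, and Δ_i = (y_(i+1) − y_i)/h_i = 11, -4, -1:
  1·m_0 + 4·m_1 + 1·m_2 = 6(Δ_1 - Δ_0) = -90
  1·m_1 + 6·m_2 + 2·m_3 = 6(Δ_2 - Δ_1) = 18
Natural end conditions: m_0 = m_3 = 0.
Solving the tridiagonal system: m_0 = 0, m_1 = -558/23, m_2 = 162/23, m_3 = 0.
On [1, 2], with S_1(x) = a_1 + b_1·(x - 1) + c_1·(x - 1)² + d_1·(x - 1)³: c_1 = m_1/2 = -279/23, d_1 = (m_2 - m_1)/(6h_1) = 120/23, b_1 = Δ_1 - h_1(2m_1 + m_2)/6 = 67/23.

2.9130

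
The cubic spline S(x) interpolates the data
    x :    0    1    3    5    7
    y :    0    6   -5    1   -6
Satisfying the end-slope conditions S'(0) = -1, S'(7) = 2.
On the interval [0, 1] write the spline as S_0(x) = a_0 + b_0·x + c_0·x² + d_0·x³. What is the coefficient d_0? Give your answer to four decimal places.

Write M_i for S''(x_i). With h_i = 1, 2, 2, 2 and divided differences Δ_i = 6, -11/2, 3, -7/2, the continuity of S' gives the tridiagonal system
  1·M_0 + 6·M_1 + 2·M_2 = 6(Δ_1 - Δ_0) = -69
  2·M_1 + 8·M_2 + 2·M_3 = 6(Δ_2 - Δ_1) = 51
  2·M_2 + 8·M_3 + 2·M_4 = 6(Δ_3 - Δ_2) = -39
Clamped end conditions give two more equations: 2h_0·M_0 + h_0·M_1 = 6(Δ_0 - S'(0)) = 42 and h_3·M_3 + 2h_3·M_4 = 6(S'(7) - Δ_3) = 33.
Hence M_0 = 1371/43, M_1 = -936/43, M_2 = 639/43, M_3 = -1047/86, M_4 = 1233/86.
On [0, 1], with S_0(x) = a_0 + b_0·x + c_0·x² + d_0·x³: c_0 = M_0/2 = 1371/86, d_0 = (M_1 - M_0)/(6h_0) = -769/86, b_0 = Δ_0 - h_0(2M_0 + M_1)/6 = -1.

-8.9419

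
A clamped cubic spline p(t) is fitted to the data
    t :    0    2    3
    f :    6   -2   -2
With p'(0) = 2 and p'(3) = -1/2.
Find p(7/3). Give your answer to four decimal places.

Put M_i = p'' at the i-th knot. Here h = (2, 1) and Δ = (-4, 0), so the interior equations h_(i-1)·M_(i-1) + 2(h_(i-1)+h_i)·M_i + h_i·M_(i+1) = 6(Δ_i − Δ_(i-1)) read
  2·M_0 + 6·M_1 + 1·M_2 = 6(Δ_1 - Δ_0) = 24
Clamped end conditions give two more equations: 2h_0·M_0 + h_0·M_1 = 6(Δ_0 - p'(0)) = -36 and h_1·M_1 + 2h_1·M_2 = 6(p'(3) - Δ_1) = -3.
Solving: M_0 = -83/6, M_1 = 29/3, M_2 = -19/3.
On [2, 3], p(t) = -2 - 13/6·(t - 2) + 29/6·(t - 2)² - 8/3·(t - 2)³.
With (t - 2) = 1/3: p(7/3) = -185/81.

-2.2840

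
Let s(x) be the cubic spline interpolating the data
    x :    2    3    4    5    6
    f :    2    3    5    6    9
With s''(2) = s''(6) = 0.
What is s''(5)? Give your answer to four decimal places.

3.7500

Let M_i = s''(x_i). Step sizes h_i = 1, 1, 1, 1; slopes of the chords Δ_i = (y_(i+1) - y_i)/h_i = 1, 2, 1, 3.
  1·M_0 + 4·M_1 + 1·M_2 = 6(Δ_1 - Δ_0) = 6
  1·M_1 + 4·M_2 + 1·M_3 = 6(Δ_2 - Δ_1) = -6
  1·M_2 + 4·M_3 + 1·M_4 = 6(Δ_3 - Δ_2) = 12
Natural end conditions: M_0 = M_4 = 0.
Forward elimination and back-substitution give M_0 = 0, M_1 = 9/4, M_2 = -3, M_3 = 15/4, M_4 = 0.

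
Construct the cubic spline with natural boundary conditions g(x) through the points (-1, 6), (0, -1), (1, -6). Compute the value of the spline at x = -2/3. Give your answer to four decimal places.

3.5185

Let M_i = g''(x_i). Step sizes h_i = 1, 1; slopes of the chords Δ_i = (y_(i+1) - y_i)/h_i = -7, -5.
  1·M_0 + 4·M_1 + 1·M_2 = 6(Δ_1 - Δ_0) = 12
Natural end conditions: M_0 = M_2 = 0.
Solving the tridiagonal system: M_0 = 0, M_1 = 3, M_2 = 0.
On [-1, 0], g(x) = 6 - 15/2·(x + 1) + 0·(x + 1)² + 1/2·(x + 1)³.
With (x + 1) = 1/3: g(-2/3) = 95/27.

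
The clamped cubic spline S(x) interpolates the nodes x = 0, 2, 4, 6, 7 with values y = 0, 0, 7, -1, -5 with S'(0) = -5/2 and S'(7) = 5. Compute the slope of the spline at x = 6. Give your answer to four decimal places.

With M_i denoting the second derivative at x_i, h_i = 2, 2, 2, 1, and Δ_i = (y_(i+1) − y_i)/h_i = 0, 7/2, -4, -4:
  2·M_0 + 8·M_1 + 2·M_2 = 6(Δ_1 - Δ_0) = 21
  2·M_1 + 8·M_2 + 2·M_3 = 6(Δ_2 - Δ_1) = -45
  2·M_2 + 6·M_3 + 1·M_4 = 6(Δ_3 - Δ_2) = 0
Clamped end conditions give two more equations: 2h_0·M_0 + h_0·M_1 = 6(Δ_0 - S'(0)) = 15 and h_3·M_3 + 2h_3·M_4 = 6(S'(7) - Δ_3) = 54.
Forward elimination and back-substitution give M_0 = 84/43, M_1 = 309/86, M_2 = -501/86, M_3 = -120/43, M_4 = 1221/43.
On [6, 7], S'(x) = b_3 + 2c_3·(x - 6) + 3d_3·(x - 6)² with b_3 = Δ_3 - h_3(2M_3 + M_4)/6 = -671/86, c_3 = M_3/2 = -60/43, d_3 = (M_4 - M_3)/(6h_3) = 447/86. So S'(6) = -671/86.

-7.8023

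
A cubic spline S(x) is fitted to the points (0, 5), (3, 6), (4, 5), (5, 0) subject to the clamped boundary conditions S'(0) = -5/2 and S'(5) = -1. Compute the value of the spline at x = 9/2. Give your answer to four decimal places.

With M_i denoting the second derivative at x_i, h_i = 3, 1, 1, and Δ_i = (y_(i+1) − y_i)/h_i = 1/3, -1, -5:
  3·M_0 + 8·M_1 + 1·M_2 = 6(Δ_1 - Δ_0) = -8
  1·M_1 + 4·M_2 + 1·M_3 = 6(Δ_2 - Δ_1) = -24
Clamped end conditions give two more equations: 2h_0·M_0 + h_0·M_1 = 6(Δ_0 - S'(0)) = 17 and h_2·M_2 + 2h_2·M_3 = 6(S'(5) - Δ_2) = 24.
Forward elimination and back-substitution give M_0 = 10/3, M_1 = -1, M_2 = -10, M_3 = 17.
On [4, 5], S(x) = 5 - 9/2·(x - 4) - 5·(x - 4)² + 9/2·(x - 4)³.
With (x - 4) = 1/2: S(9/2) = 33/16.

2.0625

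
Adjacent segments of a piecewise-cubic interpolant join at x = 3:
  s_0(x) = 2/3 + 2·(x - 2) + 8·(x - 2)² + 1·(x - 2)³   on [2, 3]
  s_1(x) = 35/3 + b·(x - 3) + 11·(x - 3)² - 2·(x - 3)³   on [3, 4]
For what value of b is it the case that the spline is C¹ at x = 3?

21

s_0'(x) = 2 + 16·(x - 2) + 3·(x - 2)², so s_0'(3) = 21. On the right, s_1'(3) = b, so b = 21.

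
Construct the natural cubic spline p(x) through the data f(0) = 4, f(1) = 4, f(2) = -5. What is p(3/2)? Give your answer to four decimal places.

0.3438

Put M_i = p'' at the i-th knot. Here h = (1, 1) and Δ = (0, -9), so the interior equations h_(i-1)·M_(i-1) + 2(h_(i-1)+h_i)·M_i + h_i·M_(i+1) = 6(Δ_i − Δ_(i-1)) read
  1·M_0 + 4·M_1 + 1·M_2 = 6(Δ_1 - Δ_0) = -54
Natural end conditions: M_0 = M_2 = 0.
Forward elimination and back-substitution give M_0 = 0, M_1 = -27/2, M_2 = 0.
On [1, 2], p(x) = 4 - 9/2·(x - 1) - 27/4·(x - 1)² + 9/4·(x - 1)³.
With (x - 1) = 1/2: p(3/2) = 11/32.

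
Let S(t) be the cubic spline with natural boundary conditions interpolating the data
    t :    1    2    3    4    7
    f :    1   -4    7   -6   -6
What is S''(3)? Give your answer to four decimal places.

-49.0345

Put M_i = S'' at the i-th knot. Here h = (1, 1, 1, 3) and Δ = (-5, 11, -13, 0), so the interior equations h_(i-1)·M_(i-1) + 2(h_(i-1)+h_i)·M_i + h_i·M_(i+1) = 6(Δ_i − Δ_(i-1)) read
  1·M_0 + 4·M_1 + 1·M_2 = 6(Δ_1 - Δ_0) = 96
  1·M_1 + 4·M_2 + 1·M_3 = 6(Δ_2 - Δ_1) = -144
  1·M_2 + 8·M_3 + 3·M_4 = 6(Δ_3 - Δ_2) = 78
Natural end conditions: M_0 = M_4 = 0.
Solving the tridiagonal system: M_0 = 0, M_1 = 2103/58, M_2 = -1422/29, M_3 = 921/58, M_4 = 0.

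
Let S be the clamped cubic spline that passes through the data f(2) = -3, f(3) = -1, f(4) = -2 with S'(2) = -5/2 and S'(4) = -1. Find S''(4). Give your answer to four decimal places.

Put M_i = S'' at the i-th knot. Here h = (1, 1) and Δ = (2, -1), so the interior equations h_(i-1)·M_(i-1) + 2(h_(i-1)+h_i)·M_i + h_i·M_(i+1) = 6(Δ_i − Δ_(i-1)) read
  1·M_0 + 4·M_1 + 1·M_2 = 6(Δ_1 - Δ_0) = -18
Clamped end conditions give two more equations: 2h_0·M_0 + h_0·M_1 = 6(Δ_0 - S'(2)) = 27 and h_1·M_1 + 2h_1·M_2 = 6(S'(4) - Δ_1) = 0.
Solving the tridiagonal system: M_0 = 75/4, M_1 = -21/2, M_2 = 21/4.

5.2500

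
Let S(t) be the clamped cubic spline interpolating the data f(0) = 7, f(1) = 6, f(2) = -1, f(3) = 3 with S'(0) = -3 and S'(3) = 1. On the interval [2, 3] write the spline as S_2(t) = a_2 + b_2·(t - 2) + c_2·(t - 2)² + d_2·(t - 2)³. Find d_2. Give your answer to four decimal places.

-8.2667

Put M_i = S'' at the i-th knot. Here h = (1, 1, 1) and Δ = (-1, -7, 4), so the interior equations h_(i-1)·M_(i-1) + 2(h_(i-1)+h_i)·M_i + h_i·M_(i+1) = 6(Δ_i − Δ_(i-1)) read
  1·M_0 + 4·M_1 + 1·M_2 = 6(Δ_1 - Δ_0) = -36
  1·M_1 + 4·M_2 + 1·M_3 = 6(Δ_2 - Δ_1) = 66
Clamped end conditions give two more equations: 2h_0·M_0 + h_0·M_1 = 6(Δ_0 - S'(0)) = 12 and h_2·M_2 + 2h_2·M_3 = 6(S'(3) - Δ_2) = -18.
Solving: M_0 = 238/15, M_1 = -296/15, M_2 = 406/15, M_3 = -338/15.
On [2, 3], with S_2(t) = a_2 + b_2·(t - 2) + c_2·(t - 2)² + d_2·(t - 2)³: c_2 = M_2/2 = 203/15, d_2 = (M_3 - M_2)/(6h_2) = -124/15, b_2 = Δ_2 - h_2(2M_2 + M_3)/6 = -19/15.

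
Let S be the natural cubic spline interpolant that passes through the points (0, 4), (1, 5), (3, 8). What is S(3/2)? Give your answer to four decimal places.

Put M_i = S'' at the i-th knot. Here h = (1, 2) and Δ = (1, 3/2), so the interior equations h_(i-1)·M_(i-1) + 2(h_(i-1)+h_i)·M_i + h_i·M_(i+1) = 6(Δ_i − Δ_(i-1)) read
  1·M_0 + 6·M_1 + 2·M_2 = 6(Δ_1 - Δ_0) = 3
Natural end conditions: M_0 = M_2 = 0.
Forward elimination and back-substitution give M_0 = 0, M_1 = 1/2, M_2 = 0.
On [1, 3], S(t) = 5 + 7/6·(t - 1) + 1/4·(t - 1)² - 1/24·(t - 1)³.
With (t - 1) = 1/2: S(3/2) = 361/64.

5.6406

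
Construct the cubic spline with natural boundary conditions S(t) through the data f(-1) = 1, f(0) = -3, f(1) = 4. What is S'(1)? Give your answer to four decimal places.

9.7500

Put m_i = S'' at the i-th knot. Here h = (1, 1) and Δ = (-4, 7), so the interior equations h_(i-1)·m_(i-1) + 2(h_(i-1)+h_i)·m_i + h_i·m_(i+1) = 6(Δ_i − Δ_(i-1)) read
  1·m_0 + 4·m_1 + 1·m_2 = 6(Δ_1 - Δ_0) = 66
Natural end conditions: m_0 = m_2 = 0.
Solving the tridiagonal system: m_0 = 0, m_1 = 33/2, m_2 = 0.
On [0, 1], S'(t) = b_1 + 2c_1·t + 3d_1·t² with b_1 = Δ_1 - h_1(2m_1 + m_2)/6 = 3/2, c_1 = m_1/2 = 33/4, d_1 = (m_2 - m_1)/(6h_1) = -11/4. So S'(1) = 39/4.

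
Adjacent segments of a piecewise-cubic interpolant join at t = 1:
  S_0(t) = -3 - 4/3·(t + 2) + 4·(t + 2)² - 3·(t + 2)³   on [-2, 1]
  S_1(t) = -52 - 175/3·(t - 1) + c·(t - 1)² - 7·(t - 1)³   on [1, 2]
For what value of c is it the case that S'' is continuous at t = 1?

-23

S_0''(t) = 8 - 18·(t + 2), so S_0''(1) = -46. On the right, S_1''(1) = 2c, so c = -23.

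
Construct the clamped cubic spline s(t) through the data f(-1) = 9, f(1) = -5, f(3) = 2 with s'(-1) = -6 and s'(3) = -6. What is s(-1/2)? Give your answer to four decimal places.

5.0898

Write M_i for s''(x_i). With h_i = 2, 2 and divided differences Δ_i = -7, 7/2, the continuity of s' gives the tridiagonal system
  2·M_0 + 8·M_1 + 2·M_2 = 6(Δ_1 - Δ_0) = 63
Clamped end conditions give two more equations: 2h_0·M_0 + h_0·M_1 = 6(Δ_0 - s'(-1)) = -6 and h_1·M_1 + 2h_1·M_2 = 6(s'(3) - Δ_1) = -57.
Solving the tridiagonal system: M_0 = -75/8, M_1 = 63/4, M_2 = -177/8.
On [-1, 1], s(t) = 9 - 6·(t + 1) - 75/16·(t + 1)² + 67/32·(t + 1)³.
With (t + 1) = 1/2: s(-1/2) = 1303/256.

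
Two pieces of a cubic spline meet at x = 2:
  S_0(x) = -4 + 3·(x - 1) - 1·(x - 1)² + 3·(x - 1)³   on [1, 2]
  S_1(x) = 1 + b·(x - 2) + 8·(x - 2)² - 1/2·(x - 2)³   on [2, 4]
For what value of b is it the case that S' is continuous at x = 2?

S_0'(x) = 3 - 2·(x - 1) + 9·(x - 1)², so S_0'(2) = 10. On the right, S_1'(2) = b, so b = 10.

10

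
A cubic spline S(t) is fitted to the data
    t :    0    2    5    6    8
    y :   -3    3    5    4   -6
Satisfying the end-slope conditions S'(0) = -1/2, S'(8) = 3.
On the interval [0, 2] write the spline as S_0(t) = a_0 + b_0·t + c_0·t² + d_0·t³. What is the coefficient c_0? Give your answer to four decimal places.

Put M_i = S'' at the i-th knot. Here h = (2, 3, 1, 2) and Δ = (3, 2/3, -1, -5), so the interior equations h_(i-1)·M_(i-1) + 2(h_(i-1)+h_i)·M_i + h_i·M_(i+1) = 6(Δ_i − Δ_(i-1)) read
  2·M_0 + 10·M_1 + 3·M_2 = 6(Δ_1 - Δ_0) = -14
  3·M_1 + 8·M_2 + 1·M_3 = 6(Δ_2 - Δ_1) = -10
  1·M_2 + 6·M_3 + 2·M_4 = 6(Δ_3 - Δ_2) = -24
Clamped end conditions give two more equations: 2h_0·M_0 + h_0·M_1 = 6(Δ_0 - S'(0)) = 21 and h_3·M_3 + 2h_3·M_4 = 6(S'(8) - Δ_3) = 48.
Forward elimination and back-substitution give M_0 = 925/136, M_1 = -211/68, M_2 = 233/204, M_3 = -2005/204, M_4 = 6901/408.
On [0, 2], with S_0(t) = a_0 + b_0·t + c_0·t² + d_0·t³: c_0 = M_0/2 = 925/272, d_0 = (M_1 - M_0)/(6h_0) = -449/544, b_0 = Δ_0 - h_0(2M_0 + M_1)/6 = -1/2.

3.4007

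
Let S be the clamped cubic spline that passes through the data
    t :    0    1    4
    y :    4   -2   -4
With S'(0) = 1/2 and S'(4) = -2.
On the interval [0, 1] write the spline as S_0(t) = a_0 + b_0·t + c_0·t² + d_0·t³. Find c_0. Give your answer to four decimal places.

-12.0625

Let M_i = S''(x_i). Step sizes h_i = 1, 3; slopes of the chords Δ_i = (y_(i+1) - y_i)/h_i = -6, -2/3.
  1·M_0 + 8·M_1 + 3·M_2 = 6(Δ_1 - Δ_0) = 32
Clamped end conditions give two more equations: 2h_0·M_0 + h_0·M_1 = 6(Δ_0 - S'(0)) = -39 and h_1·M_1 + 2h_1·M_2 = 6(S'(4) - Δ_1) = -8.
Hence M_0 = -193/8, M_1 = 37/4, M_2 = -143/24.
On [0, 1], with S_0(t) = a_0 + b_0·t + c_0·t² + d_0·t³: c_0 = M_0/2 = -193/16, d_0 = (M_1 - M_0)/(6h_0) = 89/16, b_0 = Δ_0 - h_0(2M_0 + M_1)/6 = 1/2.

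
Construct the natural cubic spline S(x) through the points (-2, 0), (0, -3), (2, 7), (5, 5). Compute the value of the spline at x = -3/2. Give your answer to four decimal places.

-1.6916

With M_i denoting the second derivative at x_i, h_i = 2, 2, 3, and Δ_i = (y_(i+1) − y_i)/h_i = -3/2, 5, -2/3:
  2·M_0 + 8·M_1 + 2·M_2 = 6(Δ_1 - Δ_0) = 39
  2·M_1 + 10·M_2 + 3·M_3 = 6(Δ_2 - Δ_1) = -34
Natural end conditions: M_0 = M_3 = 0.
Hence M_0 = 0, M_1 = 229/38, M_2 = -175/38, M_3 = 0.
On [-2, 0], S(x) = 0 - 200/57·(x + 2) + 0·(x + 2)² + 229/456·(x + 2)³.
With (x + 2) = 1/2: S(-3/2) = -2057/1216.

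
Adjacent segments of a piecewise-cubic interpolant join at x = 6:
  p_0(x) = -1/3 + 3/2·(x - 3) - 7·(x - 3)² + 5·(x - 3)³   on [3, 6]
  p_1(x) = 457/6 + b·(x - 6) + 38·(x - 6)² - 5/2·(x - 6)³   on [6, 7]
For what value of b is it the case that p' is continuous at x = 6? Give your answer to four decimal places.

p_0'(x) = 3/2 - 14·(x - 3) + 15·(x - 3)², so p_0'(6) = 189/2. On the right, p_1'(6) = b, so b = 189/2.

94.5000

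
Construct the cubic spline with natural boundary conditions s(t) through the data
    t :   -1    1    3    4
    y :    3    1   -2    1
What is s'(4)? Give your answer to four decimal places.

3.8409

Put m_i = s'' at the i-th knot. Here h = (2, 2, 1) and Δ = (-1, -3/2, 3), so the interior equations h_(i-1)·m_(i-1) + 2(h_(i-1)+h_i)·m_i + h_i·m_(i+1) = 6(Δ_i − Δ_(i-1)) read
  2·m_0 + 8·m_1 + 2·m_2 = 6(Δ_1 - Δ_0) = -3
  2·m_1 + 6·m_2 + 1·m_3 = 6(Δ_2 - Δ_1) = 27
Natural end conditions: m_0 = m_3 = 0.
Solving the tridiagonal system: m_0 = 0, m_1 = -18/11, m_2 = 111/22, m_3 = 0.
On [3, 4], s'(t) = b_2 + 2c_2·(t - 3) + 3d_2·(t - 3)² with b_2 = Δ_2 - h_2(2m_2 + m_3)/6 = 29/22, c_2 = m_2/2 = 111/44, d_2 = (m_3 - m_2)/(6h_2) = -37/44. So s'(4) = 169/44.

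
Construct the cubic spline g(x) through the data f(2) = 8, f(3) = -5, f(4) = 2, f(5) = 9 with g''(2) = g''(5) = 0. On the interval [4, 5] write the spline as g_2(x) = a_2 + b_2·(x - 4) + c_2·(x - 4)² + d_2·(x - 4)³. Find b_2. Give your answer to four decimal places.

Write σ_i for g''(x_i). With h_i = 1, 1, 1 and divided differences Δ_i = -13, 7, 7, the continuity of g' gives the tridiagonal system
  1·σ_0 + 4·σ_1 + 1·σ_2 = 6(Δ_1 - Δ_0) = 120
  1·σ_1 + 4·σ_2 + 1·σ_3 = 6(Δ_2 - Δ_1) = 0
Natural end conditions: σ_0 = σ_3 = 0.
Hence σ_0 = 0, σ_1 = 32, σ_2 = -8, σ_3 = 0.
On [4, 5], with g_2(x) = a_2 + b_2·(x - 4) + c_2·(x - 4)² + d_2·(x - 4)³: c_2 = σ_2/2 = -4, d_2 = (σ_3 - σ_2)/(6h_2) = 4/3, b_2 = Δ_2 - h_2(2σ_2 + σ_3)/6 = 29/3.

9.6667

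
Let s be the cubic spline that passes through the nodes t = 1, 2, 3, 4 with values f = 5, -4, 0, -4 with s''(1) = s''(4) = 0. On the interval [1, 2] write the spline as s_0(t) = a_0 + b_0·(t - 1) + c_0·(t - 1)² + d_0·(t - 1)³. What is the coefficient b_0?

Put m_i = s'' at the i-th knot. Here h = (1, 1, 1) and Δ = (-9, 4, -4), so the interior equations h_(i-1)·m_(i-1) + 2(h_(i-1)+h_i)·m_i + h_i·m_(i+1) = 6(Δ_i − Δ_(i-1)) read
  1·m_0 + 4·m_1 + 1·m_2 = 6(Δ_1 - Δ_0) = 78
  1·m_1 + 4·m_2 + 1·m_3 = 6(Δ_2 - Δ_1) = -48
Natural end conditions: m_0 = m_3 = 0.
Solving the tridiagonal system: m_0 = 0, m_1 = 24, m_2 = -18, m_3 = 0.
On [1, 2], with s_0(t) = a_0 + b_0·(t - 1) + c_0·(t - 1)² + d_0·(t - 1)³: c_0 = m_0/2 = 0, d_0 = (m_1 - m_0)/(6h_0) = 4, b_0 = Δ_0 - h_0(2m_0 + m_1)/6 = -13.

-13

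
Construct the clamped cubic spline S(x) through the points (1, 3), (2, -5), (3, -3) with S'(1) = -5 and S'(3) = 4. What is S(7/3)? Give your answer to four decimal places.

-5.4074

Write m_i for S''(x_i). With h_i = 1, 1 and divided differences Δ_i = -8, 2, the continuity of S' gives the tridiagonal system
  1·m_0 + 4·m_1 + 1·m_2 = 6(Δ_1 - Δ_0) = 60
Clamped end conditions give two more equations: 2h_0·m_0 + h_0·m_1 = 6(Δ_0 - S'(1)) = -18 and h_1·m_1 + 2h_1·m_2 = 6(S'(3) - Δ_1) = 12.
Hence m_0 = -39/2, m_1 = 21, m_2 = -9/2.
On [2, 3], S(x) = -5 - 17/4·(x - 2) + 21/2·(x - 2)² - 17/4·(x - 2)³.
With (x - 2) = 1/3: S(7/3) = -146/27.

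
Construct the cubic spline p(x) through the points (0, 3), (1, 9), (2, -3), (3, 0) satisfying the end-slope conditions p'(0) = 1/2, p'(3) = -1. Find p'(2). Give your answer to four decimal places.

With M_i denoting the second derivative at x_i, h_i = 1, 1, 1, and Δ_i = (y_(i+1) − y_i)/h_i = 6, -12, 3:
  1·M_0 + 4·M_1 + 1·M_2 = 6(Δ_1 - Δ_0) = -108
  1·M_1 + 4·M_2 + 1·M_3 = 6(Δ_2 - Δ_1) = 90
Clamped end conditions give two more equations: 2h_0·M_0 + h_0·M_1 = 6(Δ_0 - p'(0)) = 33 and h_2·M_2 + 2h_2·M_3 = 6(p'(3) - Δ_2) = -24.
Solving the tridiagonal system: M_0 = 202/5, M_1 = -239/5, M_2 = 214/5, M_3 = -167/5.
On [2, 3], p'(x) = b_2 + 2c_2·(x - 2) + 3d_2·(x - 2)² with b_2 = Δ_2 - h_2(2M_2 + M_3)/6 = -57/10, c_2 = M_2/2 = 107/5, d_2 = (M_3 - M_2)/(6h_2) = -127/10. So p'(2) = -57/10.

-5.7000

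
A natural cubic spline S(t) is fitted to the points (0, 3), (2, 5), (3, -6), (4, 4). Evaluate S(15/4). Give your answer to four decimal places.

With σ_i denoting the second derivative at x_i, h_i = 2, 1, 1, and Δ_i = (y_(i+1) − y_i)/h_i = 1, -11, 10:
  2·σ_0 + 6·σ_1 + 1·σ_2 = 6(Δ_1 - Δ_0) = -72
  1·σ_1 + 4·σ_2 + 1·σ_3 = 6(Δ_2 - Δ_1) = 126
Natural end conditions: σ_0 = σ_3 = 0.
Solving: σ_0 = 0, σ_1 = -18, σ_2 = 36, σ_3 = 0.
On [3, 4], S(t) = -6 - 2·(t - 3) + 18·(t - 3)² - 6·(t - 3)³.
With (t - 3) = 3/4: S(15/4) = 3/32.

0.0938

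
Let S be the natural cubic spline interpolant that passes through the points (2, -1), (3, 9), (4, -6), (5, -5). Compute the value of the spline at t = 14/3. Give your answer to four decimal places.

-7.0914

With m_i denoting the second derivative at x_i, h_i = 1, 1, 1, and Δ_i = (y_(i+1) − y_i)/h_i = 10, -15, 1:
  1·m_0 + 4·m_1 + 1·m_2 = 6(Δ_1 - Δ_0) = -150
  1·m_1 + 4·m_2 + 1·m_3 = 6(Δ_2 - Δ_1) = 96
Natural end conditions: m_0 = m_3 = 0.
Solving the tridiagonal system: m_0 = 0, m_1 = -232/5, m_2 = 178/5, m_3 = 0.
On [4, 5], S(t) = -6 - 163/15·(t - 4) + 89/5·(t - 4)² - 89/15·(t - 4)³.
With (t - 4) = 2/3: S(14/3) = -2872/405.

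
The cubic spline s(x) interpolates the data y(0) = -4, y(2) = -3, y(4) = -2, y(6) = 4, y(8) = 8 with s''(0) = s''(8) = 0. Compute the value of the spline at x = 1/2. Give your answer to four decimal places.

-3.6579

With m_i denoting the second derivative at x_i, h_i = 2, 2, 2, 2, and Δ_i = (y_(i+1) − y_i)/h_i = 1/2, 1/2, 3, 2:
  2·m_0 + 8·m_1 + 2·m_2 = 6(Δ_1 - Δ_0) = 0
  2·m_1 + 8·m_2 + 2·m_3 = 6(Δ_2 - Δ_1) = 15
  2·m_2 + 8·m_3 + 2·m_4 = 6(Δ_3 - Δ_2) = -6
Natural end conditions: m_0 = m_4 = 0.
Solving: m_0 = 0, m_1 = -33/56, m_2 = 33/14, m_3 = -75/56, m_4 = 0.
On [0, 2], s(x) = -4 + 39/56·x + 0·x² - 11/224·x³.
With x = 1/2: s(1/2) = -6555/1792.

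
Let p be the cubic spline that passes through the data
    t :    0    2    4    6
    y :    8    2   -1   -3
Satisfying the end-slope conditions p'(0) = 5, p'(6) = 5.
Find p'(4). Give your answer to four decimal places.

Write M_i for p''(x_i). With h_i = 2, 2, 2 and divided differences Δ_i = -3, -3/2, -1, the continuity of p' gives the tridiagonal system
  2·M_0 + 8·M_1 + 2·M_2 = 6(Δ_1 - Δ_0) = 9
  2·M_1 + 8·M_2 + 2·M_3 = 6(Δ_2 - Δ_1) = 3
Clamped end conditions give two more equations: 2h_0·M_0 + h_0·M_1 = 6(Δ_0 - p'(0)) = -48 and h_2·M_2 + 2h_2·M_3 = 6(p'(6) - Δ_2) = 36.
Hence M_0 = -149/10, M_1 = 29/5, M_2 = -19/5, M_3 = 109/10.
On [4, 6], p'(t) = b_2 + 2c_2·(t - 4) + 3d_2·(t - 4)² with b_2 = Δ_2 - h_2(2M_2 + M_3)/6 = -21/10, c_2 = M_2/2 = -19/10, d_2 = (M_3 - M_2)/(6h_2) = 49/40. So p'(4) = -21/10.

-2.1000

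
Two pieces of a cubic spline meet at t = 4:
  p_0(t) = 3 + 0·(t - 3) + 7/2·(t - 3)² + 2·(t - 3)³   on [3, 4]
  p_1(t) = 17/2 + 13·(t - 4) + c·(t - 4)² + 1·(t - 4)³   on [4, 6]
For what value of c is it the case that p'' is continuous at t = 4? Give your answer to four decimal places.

p_0''(t) = 7 + 12·(t - 3), so p_0''(4) = 19. On the right, p_1''(4) = 2c, so c = 19/2.

9.5000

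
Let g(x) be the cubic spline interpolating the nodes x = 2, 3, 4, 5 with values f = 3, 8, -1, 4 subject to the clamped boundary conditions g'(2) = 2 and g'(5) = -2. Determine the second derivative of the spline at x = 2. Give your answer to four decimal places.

28.1333

With M_i denoting the second derivative at x_i, h_i = 1, 1, 1, and Δ_i = (y_(i+1) − y_i)/h_i = 5, -9, 5:
  1·M_0 + 4·M_1 + 1·M_2 = 6(Δ_1 - Δ_0) = -84
  1·M_1 + 4·M_2 + 1·M_3 = 6(Δ_2 - Δ_1) = 84
Clamped end conditions give two more equations: 2h_0·M_0 + h_0·M_1 = 6(Δ_0 - g'(2)) = 18 and h_2·M_2 + 2h_2·M_3 = 6(g'(5) - Δ_2) = -42.
Solving: M_0 = 422/15, M_1 = -574/15, M_2 = 614/15, M_3 = -622/15.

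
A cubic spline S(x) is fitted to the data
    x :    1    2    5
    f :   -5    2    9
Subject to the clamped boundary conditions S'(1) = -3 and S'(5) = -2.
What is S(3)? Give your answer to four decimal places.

8.7593

Write M_i for S''(x_i). With h_i = 1, 3 and divided differences Δ_i = 7, 7/3, the continuity of S' gives the tridiagonal system
  1·M_0 + 8·M_1 + 3·M_2 = 6(Δ_1 - Δ_0) = -28
Clamped end conditions give two more equations: 2h_0·M_0 + h_0·M_1 = 6(Δ_0 - S'(1)) = 60 and h_1·M_1 + 2h_1·M_2 = 6(S'(5) - Δ_1) = -26.
Forward elimination and back-substitution give M_0 = 135/4, M_1 = -15/2, M_2 = -7/12.
On [2, 5], S(x) = 2 + 81/8·(x - 2) - 15/4·(x - 2)² + 83/216·(x - 2)³.
With (x - 2) = 1: S(3) = 473/54.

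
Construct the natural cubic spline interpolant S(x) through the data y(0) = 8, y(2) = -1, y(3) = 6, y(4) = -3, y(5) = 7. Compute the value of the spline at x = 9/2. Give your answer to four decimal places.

Put m_i = S'' at the i-th knot. Here h = (2, 1, 1, 1) and Δ = (-9/2, 7, -9, 10), so the interior equations h_(i-1)·m_(i-1) + 2(h_(i-1)+h_i)·m_i + h_i·m_(i+1) = 6(Δ_i − Δ_(i-1)) read
  2·m_0 + 6·m_1 + 1·m_2 = 6(Δ_1 - Δ_0) = 69
  1·m_1 + 4·m_2 + 1·m_3 = 6(Δ_2 - Δ_1) = -96
  1·m_2 + 4·m_3 + 1·m_4 = 6(Δ_3 - Δ_2) = 114
Natural end conditions: m_0 = m_4 = 0.
Solving the tridiagonal system: m_0 = 0, m_1 = 1533/86, m_2 = -1632/43, m_3 = 3267/86, m_4 = 0.
On [4, 5], S(x) = -3 - 229/86·(x - 4) + 3267/172·(x - 4)² - 1089/172·(x - 4)³.
With (x - 4) = 1/2: S(9/2) = -515/1376.

-0.3743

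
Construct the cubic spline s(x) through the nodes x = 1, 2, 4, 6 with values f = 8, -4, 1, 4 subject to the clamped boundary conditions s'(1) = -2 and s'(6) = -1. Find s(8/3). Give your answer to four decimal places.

-6.8808

With M_i denoting the second derivative at x_i, h_i = 1, 2, 2, and Δ_i = (y_(i+1) − y_i)/h_i = -12, 5/2, 3/2:
  1·M_0 + 6·M_1 + 2·M_2 = 6(Δ_1 - Δ_0) = 87
  2·M_1 + 8·M_2 + 2·M_3 = 6(Δ_2 - Δ_1) = -6
Clamped end conditions give two more equations: 2h_0·M_0 + h_0·M_1 = 6(Δ_0 - s'(1)) = -60 and h_2·M_2 + 2h_2·M_3 = 6(s'(6) - Δ_2) = -15.
Hence M_0 = -962/23, M_1 = 544/23, M_2 = -301/46, M_3 = -11/23.
On [2, 4], s(x) = -4 - 255/23·(x - 2) + 272/23·(x - 2)² - 463/184·(x - 2)³.
With (x - 2) = 2/3: s(8/3) = -4273/621.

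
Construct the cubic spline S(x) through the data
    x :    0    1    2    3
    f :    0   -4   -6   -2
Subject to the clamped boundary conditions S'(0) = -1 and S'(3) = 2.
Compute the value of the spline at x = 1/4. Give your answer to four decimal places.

Write σ_i for S''(x_i). With h_i = 1, 1, 1 and divided differences Δ_i = -4, -2, 4, the continuity of S' gives the tridiagonal system
  1·σ_0 + 4·σ_1 + 1·σ_2 = 6(Δ_1 - Δ_0) = 12
  1·σ_1 + 4·σ_2 + 1·σ_3 = 6(Δ_2 - Δ_1) = 36
Clamped end conditions give two more equations: 2h_0·σ_0 + h_0·σ_1 = 6(Δ_0 - S'(0)) = -18 and h_2·σ_2 + 2h_2·σ_3 = 6(S'(3) - Δ_2) = -12.
Solving: σ_0 = -52/5, σ_1 = 14/5, σ_2 = 56/5, σ_3 = -58/5.
On [0, 1], S(x) = 0 - 1·x - 26/5·x² + 11/5·x³.
With x = 1/4: S(1/4) = -173/320.

-0.5406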